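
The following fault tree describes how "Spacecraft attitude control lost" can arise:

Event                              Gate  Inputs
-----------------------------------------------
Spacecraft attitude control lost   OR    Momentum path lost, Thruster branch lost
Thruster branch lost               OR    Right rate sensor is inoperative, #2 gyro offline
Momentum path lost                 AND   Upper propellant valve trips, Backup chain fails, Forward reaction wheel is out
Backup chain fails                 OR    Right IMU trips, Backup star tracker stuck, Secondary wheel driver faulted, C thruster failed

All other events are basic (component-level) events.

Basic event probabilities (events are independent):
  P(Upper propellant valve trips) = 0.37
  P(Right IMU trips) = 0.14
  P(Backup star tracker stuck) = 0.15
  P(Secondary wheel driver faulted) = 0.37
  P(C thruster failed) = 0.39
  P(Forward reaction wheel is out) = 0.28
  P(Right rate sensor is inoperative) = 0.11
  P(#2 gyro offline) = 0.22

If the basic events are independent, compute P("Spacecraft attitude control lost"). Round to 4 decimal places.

0.3575

P(Backup chain fails) [OR] = 1 − (1−0.14) × (1−0.15) × (1−0.37) × (1−0.39) = 0.719077
P(Momentum path lost) [AND] = 0.37 × 0.719077 × 0.28 = 0.074496
P(Thruster branch lost) [OR] = 1 − (1−0.11) × (1−0.22) = 0.305800
P(Spacecraft attitude control lost) [OR] = 1 − (1−0.074496) × (1−0.305800) = 0.357515
Rounded to 4 decimal places: P(Spacecraft attitude control lost) ≈ 0.3575.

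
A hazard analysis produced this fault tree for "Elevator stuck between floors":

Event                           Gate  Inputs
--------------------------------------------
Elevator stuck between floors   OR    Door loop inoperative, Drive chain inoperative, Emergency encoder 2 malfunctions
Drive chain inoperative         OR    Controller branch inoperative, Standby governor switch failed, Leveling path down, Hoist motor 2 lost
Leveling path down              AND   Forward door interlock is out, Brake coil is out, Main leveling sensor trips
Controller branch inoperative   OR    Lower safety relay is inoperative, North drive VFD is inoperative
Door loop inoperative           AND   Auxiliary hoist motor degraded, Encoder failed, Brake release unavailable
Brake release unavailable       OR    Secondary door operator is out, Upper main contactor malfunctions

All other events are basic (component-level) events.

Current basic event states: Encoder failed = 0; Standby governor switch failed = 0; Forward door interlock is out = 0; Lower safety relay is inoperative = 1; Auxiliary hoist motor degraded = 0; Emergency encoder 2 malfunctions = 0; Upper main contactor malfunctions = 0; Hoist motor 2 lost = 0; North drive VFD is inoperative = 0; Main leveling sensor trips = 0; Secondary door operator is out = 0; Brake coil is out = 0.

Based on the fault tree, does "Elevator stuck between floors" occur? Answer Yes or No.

Yes

Brake release unavailable [OR]: Secondary door operator is out=not, Upper main contactor malfunctions=not → no input occurs → does not occur.
Door loop inoperative [AND]: Auxiliary hoist motor degraded=not, Encoder failed=not, Brake release unavailable=not → not all inputs occur → does not occur.
Controller branch inoperative [OR]: Lower safety relay is inoperative=occurs, North drive VFD is inoperative=not → at least one input occurs → occurs.
Leveling path down [AND]: Forward door interlock is out=not, Brake coil is out=not, Main leveling sensor trips=not → not all inputs occur → does not occur.
Drive chain inoperative [OR]: Controller branch inoperative=occurs, Standby governor switch failed=not, Leveling path down=not, Hoist motor 2 lost=not → at least one input occurs → occurs.
Elevator stuck between floors [OR]: Door loop inoperative=not, Drive chain inoperative=occurs, Emergency encoder 2 malfunctions=not → at least one input occurs → occurs.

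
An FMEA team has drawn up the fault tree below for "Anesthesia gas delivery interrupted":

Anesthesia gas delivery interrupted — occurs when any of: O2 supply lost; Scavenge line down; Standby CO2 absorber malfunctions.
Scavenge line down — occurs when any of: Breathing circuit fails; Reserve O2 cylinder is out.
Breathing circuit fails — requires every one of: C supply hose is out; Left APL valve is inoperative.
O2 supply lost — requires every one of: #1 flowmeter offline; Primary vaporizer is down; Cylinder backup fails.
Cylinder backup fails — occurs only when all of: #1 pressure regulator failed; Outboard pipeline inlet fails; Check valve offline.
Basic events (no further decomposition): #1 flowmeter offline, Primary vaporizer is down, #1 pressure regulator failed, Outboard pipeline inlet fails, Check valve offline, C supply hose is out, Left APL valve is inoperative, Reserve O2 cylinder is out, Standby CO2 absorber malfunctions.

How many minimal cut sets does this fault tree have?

4

Cylinder backup fails [AND]: one cut set from each child combined → 1 × 1 × 1 = 1 cut set(s).
O2 supply lost [AND]: one cut set from each child combined → 1 × 1 × 1 = 1 cut set(s).
Breathing circuit fails [AND]: one cut set from each child combined → 1 × 1 = 1 cut set(s).
Scavenge line down [OR]: union of children's cut sets → 2 cut set(s).
Anesthesia gas delivery interrupted [OR]: union of children's cut sets → 4 cut set(s).
Minimal cut sets: {#1 flowmeter offline, #1 pressure regulator failed, Check valve offline, Outboard pipeline inlet fails, Primary vaporizer is down}; {C supply hose is out, Left APL valve is inoperative}; {Reserve O2 cylinder is out}; {Standby CO2 absorber malfunctions}.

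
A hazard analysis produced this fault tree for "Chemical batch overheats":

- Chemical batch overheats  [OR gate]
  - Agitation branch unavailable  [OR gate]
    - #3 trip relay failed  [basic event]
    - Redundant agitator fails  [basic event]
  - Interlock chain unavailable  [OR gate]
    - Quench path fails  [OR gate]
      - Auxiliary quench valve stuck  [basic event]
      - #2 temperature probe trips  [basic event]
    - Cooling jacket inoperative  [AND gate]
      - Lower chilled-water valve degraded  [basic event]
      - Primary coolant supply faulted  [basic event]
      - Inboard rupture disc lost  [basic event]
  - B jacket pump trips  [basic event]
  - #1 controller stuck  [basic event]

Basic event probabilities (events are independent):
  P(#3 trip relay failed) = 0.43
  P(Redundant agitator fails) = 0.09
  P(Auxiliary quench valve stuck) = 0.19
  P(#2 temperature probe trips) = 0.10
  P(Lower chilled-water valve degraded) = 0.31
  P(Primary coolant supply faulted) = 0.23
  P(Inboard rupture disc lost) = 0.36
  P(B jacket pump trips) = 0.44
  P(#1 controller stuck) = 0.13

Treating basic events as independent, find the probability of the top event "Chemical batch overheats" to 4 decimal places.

P(Agitation branch unavailable) [OR] = 1 − (1−0.43) × (1−0.09) = 0.481300
P(Quench path fails) [OR] = 1 − (1−0.19) × (1−0.10) = 0.271000
P(Cooling jacket inoperative) [AND] = 0.31 × 0.23 × 0.36 = 0.025668
P(Interlock chain unavailable) [OR] = 1 − (1−0.271000) × (1−0.025668) = 0.289712
P(Chemical batch overheats) [OR] = 1 − (1−0.481300) × (1−0.289712) × (1−0.44) × (1−0.13) = 0.820503
Rounded to 4 decimal places: P(Chemical batch overheats) ≈ 0.8205.

0.8205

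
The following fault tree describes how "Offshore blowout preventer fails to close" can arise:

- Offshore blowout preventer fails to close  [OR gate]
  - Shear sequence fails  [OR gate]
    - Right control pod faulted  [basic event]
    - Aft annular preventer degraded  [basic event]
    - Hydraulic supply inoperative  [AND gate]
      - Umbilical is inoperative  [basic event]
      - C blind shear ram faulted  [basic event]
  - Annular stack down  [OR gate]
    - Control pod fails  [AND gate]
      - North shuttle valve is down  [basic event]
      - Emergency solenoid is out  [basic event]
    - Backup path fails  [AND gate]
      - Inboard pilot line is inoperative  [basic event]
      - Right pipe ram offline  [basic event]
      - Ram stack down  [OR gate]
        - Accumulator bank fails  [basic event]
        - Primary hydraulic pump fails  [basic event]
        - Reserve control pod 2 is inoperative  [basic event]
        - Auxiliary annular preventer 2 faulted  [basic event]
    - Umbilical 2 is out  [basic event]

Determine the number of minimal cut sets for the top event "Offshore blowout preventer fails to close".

Hydraulic supply inoperative [AND]: one cut set from each child combined → 1 × 1 = 1 cut set(s).
Shear sequence fails [OR]: union of children's cut sets → 3 cut set(s).
Control pod fails [AND]: one cut set from each child combined → 1 × 1 = 1 cut set(s).
Ram stack down [OR]: union of children's cut sets → 4 cut set(s).
Backup path fails [AND]: one cut set from each child combined → 1 × 1 × 4 = 4 cut set(s).
Annular stack down [OR]: union of children's cut sets → 6 cut set(s).
Offshore blowout preventer fails to close [OR]: union of children's cut sets → 9 cut set(s).
Minimal cut sets: {Right control pod faulted}; {Aft annular preventer degraded}; {C blind shear ram faulted, Umbilical is inoperative}; {Emergency solenoid is out, North shuttle valve is down}; {Accumulator bank fails, Inboard pilot line is inoperative, Right pipe ram offline}; {Inboard pilot line is inoperative, Primary hydraulic pump fails, Right pipe ram offline}; {Inboard pilot line is inoperative, Reserve control pod 2 is inoperative, Right pipe ram offline}; {Auxiliary annular preventer 2 faulted, Inboard pilot line is inoperative, Right pipe ram offline}; {Umbilical 2 is out}.

9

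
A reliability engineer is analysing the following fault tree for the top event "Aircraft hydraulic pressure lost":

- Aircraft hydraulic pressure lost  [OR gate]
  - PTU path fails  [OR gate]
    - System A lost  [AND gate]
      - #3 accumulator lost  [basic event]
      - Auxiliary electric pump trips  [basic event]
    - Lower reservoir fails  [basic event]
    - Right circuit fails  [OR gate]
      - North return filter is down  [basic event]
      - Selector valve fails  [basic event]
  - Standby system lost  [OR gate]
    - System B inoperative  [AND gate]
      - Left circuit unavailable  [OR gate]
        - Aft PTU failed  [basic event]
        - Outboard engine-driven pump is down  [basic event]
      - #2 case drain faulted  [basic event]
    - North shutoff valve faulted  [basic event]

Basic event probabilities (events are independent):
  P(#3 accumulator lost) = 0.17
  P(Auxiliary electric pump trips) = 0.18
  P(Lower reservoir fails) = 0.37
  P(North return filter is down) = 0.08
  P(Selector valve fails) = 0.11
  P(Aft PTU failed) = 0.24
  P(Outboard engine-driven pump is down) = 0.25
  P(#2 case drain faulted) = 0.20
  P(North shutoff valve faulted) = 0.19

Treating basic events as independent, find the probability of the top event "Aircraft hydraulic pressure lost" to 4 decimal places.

0.6298

P(System A lost) [AND] = 0.17 × 0.18 = 0.030600
P(Right circuit fails) [OR] = 1 − (1−0.08) × (1−0.11) = 0.181200
P(PTU path fails) [OR] = 1 − (1−0.030600) × (1−0.37) × (1−0.181200) = 0.499941
P(Left circuit unavailable) [OR] = 1 − (1−0.24) × (1−0.25) = 0.430000
P(System B inoperative) [AND] = 0.430000 × 0.20 = 0.086000
P(Standby system lost) [OR] = 1 − (1−0.086000) × (1−0.19) = 0.259660
P(Aircraft hydraulic pressure lost) [OR] = 1 − (1−0.499941) × (1−0.259660) = 0.629786
Rounded to 4 decimal places: P(Aircraft hydraulic pressure lost) ≈ 0.6298.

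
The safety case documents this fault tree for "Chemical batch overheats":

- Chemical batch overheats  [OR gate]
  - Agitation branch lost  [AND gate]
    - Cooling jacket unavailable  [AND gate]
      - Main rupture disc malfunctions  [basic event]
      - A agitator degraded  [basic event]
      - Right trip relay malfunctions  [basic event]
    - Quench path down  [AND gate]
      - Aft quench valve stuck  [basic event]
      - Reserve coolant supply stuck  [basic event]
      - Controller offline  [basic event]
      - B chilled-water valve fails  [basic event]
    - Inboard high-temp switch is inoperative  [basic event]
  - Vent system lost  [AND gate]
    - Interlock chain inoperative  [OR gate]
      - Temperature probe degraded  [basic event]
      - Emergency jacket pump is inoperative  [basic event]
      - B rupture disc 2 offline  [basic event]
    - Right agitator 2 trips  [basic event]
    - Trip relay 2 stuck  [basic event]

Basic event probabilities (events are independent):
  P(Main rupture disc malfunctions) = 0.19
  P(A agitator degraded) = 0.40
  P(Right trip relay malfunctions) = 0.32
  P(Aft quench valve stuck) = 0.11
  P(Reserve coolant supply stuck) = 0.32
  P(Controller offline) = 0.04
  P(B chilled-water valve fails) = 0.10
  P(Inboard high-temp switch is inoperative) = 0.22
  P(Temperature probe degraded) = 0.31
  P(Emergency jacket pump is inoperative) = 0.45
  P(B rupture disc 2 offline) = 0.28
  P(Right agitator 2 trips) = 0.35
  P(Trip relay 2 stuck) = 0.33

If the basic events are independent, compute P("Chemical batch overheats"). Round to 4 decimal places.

0.0839

P(Cooling jacket unavailable) [AND] = 0.19 × 0.40 × 0.32 = 0.024320
P(Quench path down) [AND] = 0.11 × 0.32 × 0.04 × 0.10 = 0.000141
P(Agitation branch lost) [AND] = 0.024320 × 0.000141 × 0.22 = 0.000001
P(Interlock chain inoperative) [OR] = 1 − (1−0.31) × (1−0.45) × (1−0.28) = 0.726760
P(Vent system lost) [AND] = 0.726760 × 0.35 × 0.33 = 0.083941
P(Chemical batch overheats) [OR] = 1 − (1−0.000001) × (1−0.083941) = 0.083942
Rounded to 4 decimal places: P(Chemical batch overheats) ≈ 0.0839.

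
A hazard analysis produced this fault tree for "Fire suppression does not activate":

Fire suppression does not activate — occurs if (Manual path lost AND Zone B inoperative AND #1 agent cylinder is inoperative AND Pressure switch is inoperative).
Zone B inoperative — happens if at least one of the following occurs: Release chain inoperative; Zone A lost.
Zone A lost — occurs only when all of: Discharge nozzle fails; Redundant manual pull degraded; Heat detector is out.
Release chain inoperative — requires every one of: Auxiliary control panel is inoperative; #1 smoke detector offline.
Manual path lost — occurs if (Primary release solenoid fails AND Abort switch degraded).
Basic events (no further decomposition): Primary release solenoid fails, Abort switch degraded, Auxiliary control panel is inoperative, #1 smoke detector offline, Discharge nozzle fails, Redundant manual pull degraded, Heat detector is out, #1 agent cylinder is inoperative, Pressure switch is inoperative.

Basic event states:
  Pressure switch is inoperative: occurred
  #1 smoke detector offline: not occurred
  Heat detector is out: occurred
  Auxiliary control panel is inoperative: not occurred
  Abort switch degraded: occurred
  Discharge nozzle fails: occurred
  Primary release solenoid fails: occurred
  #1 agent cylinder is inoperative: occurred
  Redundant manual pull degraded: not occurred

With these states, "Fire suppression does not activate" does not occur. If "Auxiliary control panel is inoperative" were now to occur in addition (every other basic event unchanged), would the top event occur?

Counterfactual: set "Auxiliary control panel is inoperative" to occurred.
Manual path lost [AND]: Primary release solenoid fails=occurs, Abort switch degraded=occurs → all inputs occur → occurs.
Release chain inoperative [AND]: Auxiliary control panel is inoperative=occurs, #1 smoke detector offline=not → not all inputs occur → does not occur.
Zone A lost [AND]: Discharge nozzle fails=occurs, Redundant manual pull degraded=not, Heat detector is out=occurs → not all inputs occur → does not occur.
Zone B inoperative [OR]: Release chain inoperative=not, Zone A lost=not → no input occurs → does not occur.
Fire suppression does not activate [AND]: Manual path lost=occurs, Zone B inoperative=not, #1 agent cylinder is inoperative=occurs, Pressure switch is inoperative=occurs → not all inputs occur → does not occur.

No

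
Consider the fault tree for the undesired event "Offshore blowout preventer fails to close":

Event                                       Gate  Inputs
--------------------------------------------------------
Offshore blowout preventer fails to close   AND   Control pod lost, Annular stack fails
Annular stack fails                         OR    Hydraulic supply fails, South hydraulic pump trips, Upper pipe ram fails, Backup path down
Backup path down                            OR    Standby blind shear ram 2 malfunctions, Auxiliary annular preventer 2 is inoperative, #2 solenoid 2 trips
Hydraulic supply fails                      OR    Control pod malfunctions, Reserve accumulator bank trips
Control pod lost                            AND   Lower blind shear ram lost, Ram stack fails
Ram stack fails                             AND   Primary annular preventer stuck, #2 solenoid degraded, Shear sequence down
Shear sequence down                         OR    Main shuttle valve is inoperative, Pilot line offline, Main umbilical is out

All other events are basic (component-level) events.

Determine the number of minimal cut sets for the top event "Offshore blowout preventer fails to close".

Shear sequence down [OR]: union of children's cut sets → 3 cut set(s).
Ram stack fails [AND]: one cut set from each child combined → 1 × 1 × 3 = 3 cut set(s).
Control pod lost [AND]: one cut set from each child combined → 1 × 3 = 3 cut set(s).
Hydraulic supply fails [OR]: union of children's cut sets → 2 cut set(s).
Backup path down [OR]: union of children's cut sets → 3 cut set(s).
Annular stack fails [OR]: union of children's cut sets → 7 cut set(s).
Offshore blowout preventer fails to close [AND]: one cut set from each child combined → 3 × 7 = 21 cut set(s).

21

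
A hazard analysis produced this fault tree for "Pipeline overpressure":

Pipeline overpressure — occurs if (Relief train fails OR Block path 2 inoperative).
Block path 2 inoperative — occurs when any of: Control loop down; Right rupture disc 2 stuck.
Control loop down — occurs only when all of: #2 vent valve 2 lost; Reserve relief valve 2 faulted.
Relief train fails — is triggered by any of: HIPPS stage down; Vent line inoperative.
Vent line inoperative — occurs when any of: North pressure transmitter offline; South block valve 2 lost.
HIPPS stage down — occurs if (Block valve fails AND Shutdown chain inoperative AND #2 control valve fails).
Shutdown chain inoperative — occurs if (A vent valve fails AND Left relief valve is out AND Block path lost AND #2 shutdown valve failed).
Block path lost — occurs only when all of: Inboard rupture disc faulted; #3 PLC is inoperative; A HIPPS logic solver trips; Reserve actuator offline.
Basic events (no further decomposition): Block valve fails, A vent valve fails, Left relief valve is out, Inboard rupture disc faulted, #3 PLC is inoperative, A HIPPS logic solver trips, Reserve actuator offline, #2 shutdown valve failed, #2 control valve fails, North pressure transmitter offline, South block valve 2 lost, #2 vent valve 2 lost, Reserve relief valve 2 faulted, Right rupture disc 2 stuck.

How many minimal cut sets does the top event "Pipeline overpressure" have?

Block path lost [AND]: one cut set from each child combined → 1 × 1 × 1 × 1 = 1 cut set(s).
Shutdown chain inoperative [AND]: one cut set from each child combined → 1 × 1 × 1 × 1 = 1 cut set(s).
HIPPS stage down [AND]: one cut set from each child combined → 1 × 1 × 1 = 1 cut set(s).
Vent line inoperative [OR]: union of children's cut sets → 2 cut set(s).
Relief train fails [OR]: union of children's cut sets → 3 cut set(s).
Control loop down [AND]: one cut set from each child combined → 1 × 1 = 1 cut set(s).
Block path 2 inoperative [OR]: union of children's cut sets → 2 cut set(s).
Pipeline overpressure [OR]: union of children's cut sets → 5 cut set(s).
Minimal cut sets: {#2 control valve fails, #2 shutdown valve failed, #3 PLC is inoperative, A HIPPS logic solver trips, A vent valve fails, Block valve fails, Inboard rupture disc faulted, Left relief valve is out, Reserve actuator offline}; {North pressure transmitter offline}; {South block valve 2 lost}; {#2 vent valve 2 lost, Reserve relief valve 2 faulted}; {Right rupture disc 2 stuck}.

5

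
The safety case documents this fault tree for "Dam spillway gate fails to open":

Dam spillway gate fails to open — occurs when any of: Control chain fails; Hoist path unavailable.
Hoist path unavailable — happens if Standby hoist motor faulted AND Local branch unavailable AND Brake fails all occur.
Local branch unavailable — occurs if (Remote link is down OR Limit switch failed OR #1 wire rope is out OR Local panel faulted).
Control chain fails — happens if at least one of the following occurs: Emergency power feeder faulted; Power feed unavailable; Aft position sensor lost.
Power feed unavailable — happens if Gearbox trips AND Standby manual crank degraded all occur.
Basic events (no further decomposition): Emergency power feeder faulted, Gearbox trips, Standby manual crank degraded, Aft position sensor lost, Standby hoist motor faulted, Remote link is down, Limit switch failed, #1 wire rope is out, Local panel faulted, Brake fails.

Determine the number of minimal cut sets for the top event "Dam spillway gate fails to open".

7

Power feed unavailable [AND]: one cut set from each child combined → 1 × 1 = 1 cut set(s).
Control chain fails [OR]: union of children's cut sets → 3 cut set(s).
Local branch unavailable [OR]: union of children's cut sets → 4 cut set(s).
Hoist path unavailable [AND]: one cut set from each child combined → 1 × 4 × 1 = 4 cut set(s).
Dam spillway gate fails to open [OR]: union of children's cut sets → 7 cut set(s).
Minimal cut sets: {Emergency power feeder faulted}; {Gearbox trips, Standby manual crank degraded}; {Aft position sensor lost}; {Brake fails, Remote link is down, Standby hoist motor faulted}; {Brake fails, Limit switch failed, Standby hoist motor faulted}; {#1 wire rope is out, Brake fails, Standby hoist motor faulted}; {Brake fails, Local panel faulted, Standby hoist motor faulted}.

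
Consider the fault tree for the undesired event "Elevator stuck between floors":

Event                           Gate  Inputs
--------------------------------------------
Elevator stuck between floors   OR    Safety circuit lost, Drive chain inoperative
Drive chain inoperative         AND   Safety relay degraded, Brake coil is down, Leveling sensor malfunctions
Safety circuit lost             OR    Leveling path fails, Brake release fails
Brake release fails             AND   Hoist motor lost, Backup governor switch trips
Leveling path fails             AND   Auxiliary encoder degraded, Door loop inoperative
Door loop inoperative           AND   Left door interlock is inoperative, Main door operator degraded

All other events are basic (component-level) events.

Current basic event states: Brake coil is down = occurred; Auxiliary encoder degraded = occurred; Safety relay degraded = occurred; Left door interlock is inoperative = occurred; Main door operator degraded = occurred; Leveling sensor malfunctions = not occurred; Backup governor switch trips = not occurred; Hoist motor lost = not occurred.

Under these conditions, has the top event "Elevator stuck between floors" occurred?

Yes

Door loop inoperative [AND]: Left door interlock is inoperative=occurs, Main door operator degraded=occurs → all inputs occur → occurs.
Leveling path fails [AND]: Auxiliary encoder degraded=occurs, Door loop inoperative=occurs → all inputs occur → occurs.
Brake release fails [AND]: Hoist motor lost=not, Backup governor switch trips=not → not all inputs occur → does not occur.
Safety circuit lost [OR]: Leveling path fails=occurs, Brake release fails=not → at least one input occurs → occurs.
Drive chain inoperative [AND]: Safety relay degraded=occurs, Brake coil is down=occurs, Leveling sensor malfunctions=not → not all inputs occur → does not occur.
Elevator stuck between floors [OR]: Safety circuit lost=occurs, Drive chain inoperative=not → at least one input occurs → occurs.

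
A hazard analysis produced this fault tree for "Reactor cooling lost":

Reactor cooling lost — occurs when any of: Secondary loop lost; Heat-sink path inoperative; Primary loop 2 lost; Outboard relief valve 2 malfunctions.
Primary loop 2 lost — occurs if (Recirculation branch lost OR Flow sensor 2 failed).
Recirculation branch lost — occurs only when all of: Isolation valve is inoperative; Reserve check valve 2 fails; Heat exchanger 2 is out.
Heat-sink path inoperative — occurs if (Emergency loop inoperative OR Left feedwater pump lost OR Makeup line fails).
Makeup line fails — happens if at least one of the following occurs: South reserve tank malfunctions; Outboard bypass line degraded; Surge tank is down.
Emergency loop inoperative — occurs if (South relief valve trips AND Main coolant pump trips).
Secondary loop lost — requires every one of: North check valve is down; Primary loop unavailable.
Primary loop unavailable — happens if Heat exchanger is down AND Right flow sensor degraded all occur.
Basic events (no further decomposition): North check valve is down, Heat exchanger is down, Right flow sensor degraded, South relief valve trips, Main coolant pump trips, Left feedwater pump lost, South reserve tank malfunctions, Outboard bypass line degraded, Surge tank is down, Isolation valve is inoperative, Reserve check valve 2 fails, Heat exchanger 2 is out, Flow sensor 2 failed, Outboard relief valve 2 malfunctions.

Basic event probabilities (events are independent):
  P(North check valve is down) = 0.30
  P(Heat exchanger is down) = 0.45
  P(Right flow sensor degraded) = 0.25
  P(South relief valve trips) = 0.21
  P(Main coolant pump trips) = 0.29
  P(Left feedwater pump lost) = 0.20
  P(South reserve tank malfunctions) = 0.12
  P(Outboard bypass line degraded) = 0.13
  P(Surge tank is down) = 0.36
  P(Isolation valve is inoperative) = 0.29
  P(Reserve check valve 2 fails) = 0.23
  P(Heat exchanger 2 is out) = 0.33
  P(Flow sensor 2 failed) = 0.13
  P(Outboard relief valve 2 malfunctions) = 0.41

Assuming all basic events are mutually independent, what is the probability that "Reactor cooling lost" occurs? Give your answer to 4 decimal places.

0.8214

P(Primary loop unavailable) [AND] = 0.45 × 0.25 = 0.112500
P(Secondary loop lost) [AND] = 0.30 × 0.112500 = 0.033750
P(Emergency loop inoperative) [AND] = 0.21 × 0.29 = 0.060900
P(Makeup line fails) [OR] = 1 − (1−0.12) × (1−0.13) × (1−0.36) = 0.510016
P(Heat-sink path inoperative) [OR] = 1 − (1−0.060900) × (1−0.20) × (1−0.510016) = 0.631885
P(Recirculation branch lost) [AND] = 0.29 × 0.23 × 0.33 = 0.022011
P(Primary loop 2 lost) [OR] = 1 − (1−0.022011) × (1−0.13) = 0.149150
P(Reactor cooling lost) [OR] = 1 − (1−0.033750) × (1−0.631885) × (1−0.149150) × (1−0.41) = 0.821443
Rounded to 4 decimal places: P(Reactor cooling lost) ≈ 0.8214.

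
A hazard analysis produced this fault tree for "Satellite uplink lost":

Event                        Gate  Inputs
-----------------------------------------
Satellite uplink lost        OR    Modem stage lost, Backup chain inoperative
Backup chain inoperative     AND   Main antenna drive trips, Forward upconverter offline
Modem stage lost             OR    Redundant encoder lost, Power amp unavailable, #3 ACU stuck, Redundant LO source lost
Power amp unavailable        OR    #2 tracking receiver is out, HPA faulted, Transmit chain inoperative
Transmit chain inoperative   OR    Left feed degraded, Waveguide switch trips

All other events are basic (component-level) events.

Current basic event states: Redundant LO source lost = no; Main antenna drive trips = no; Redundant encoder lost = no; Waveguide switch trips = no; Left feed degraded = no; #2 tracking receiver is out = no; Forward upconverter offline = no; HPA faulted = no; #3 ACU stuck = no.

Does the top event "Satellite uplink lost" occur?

No

Transmit chain inoperative [OR]: Left feed degraded=not, Waveguide switch trips=not → no input occurs → does not occur.
Power amp unavailable [OR]: #2 tracking receiver is out=not, HPA faulted=not, Transmit chain inoperative=not → no input occurs → does not occur.
Modem stage lost [OR]: Redundant encoder lost=not, Power amp unavailable=not, #3 ACU stuck=not, Redundant LO source lost=not → no input occurs → does not occur.
Backup chain inoperative [AND]: Main antenna drive trips=not, Forward upconverter offline=not → not all inputs occur → does not occur.
Satellite uplink lost [OR]: Modem stage lost=not, Backup chain inoperative=not → no input occurs → does not occur.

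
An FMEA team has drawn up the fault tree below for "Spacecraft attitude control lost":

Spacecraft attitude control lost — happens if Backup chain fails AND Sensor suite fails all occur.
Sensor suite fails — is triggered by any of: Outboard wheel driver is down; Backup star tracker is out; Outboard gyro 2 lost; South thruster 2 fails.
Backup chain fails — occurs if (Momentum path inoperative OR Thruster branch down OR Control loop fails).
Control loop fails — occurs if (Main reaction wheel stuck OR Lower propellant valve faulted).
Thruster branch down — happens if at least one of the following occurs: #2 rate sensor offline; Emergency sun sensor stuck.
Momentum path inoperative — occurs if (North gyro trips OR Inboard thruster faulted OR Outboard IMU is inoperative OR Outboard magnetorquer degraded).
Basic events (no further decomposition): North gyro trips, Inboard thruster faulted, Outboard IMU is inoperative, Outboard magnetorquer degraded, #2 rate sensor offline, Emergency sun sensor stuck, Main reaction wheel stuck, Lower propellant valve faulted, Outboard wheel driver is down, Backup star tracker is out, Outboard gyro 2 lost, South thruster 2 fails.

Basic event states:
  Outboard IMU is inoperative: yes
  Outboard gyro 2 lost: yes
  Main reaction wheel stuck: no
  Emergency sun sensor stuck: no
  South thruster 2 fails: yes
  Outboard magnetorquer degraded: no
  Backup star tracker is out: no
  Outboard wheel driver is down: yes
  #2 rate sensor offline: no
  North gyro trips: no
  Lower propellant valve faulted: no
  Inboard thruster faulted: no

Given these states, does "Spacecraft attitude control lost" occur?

Yes

Momentum path inoperative [OR]: North gyro trips=not, Inboard thruster faulted=not, Outboard IMU is inoperative=occurs, Outboard magnetorquer degraded=not → at least one input occurs → occurs.
Thruster branch down [OR]: #2 rate sensor offline=not, Emergency sun sensor stuck=not → no input occurs → does not occur.
Control loop fails [OR]: Main reaction wheel stuck=not, Lower propellant valve faulted=not → no input occurs → does not occur.
Backup chain fails [OR]: Momentum path inoperative=occurs, Thruster branch down=not, Control loop fails=not → at least one input occurs → occurs.
Sensor suite fails [OR]: Outboard wheel driver is down=occurs, Backup star tracker is out=not, Outboard gyro 2 lost=occurs, South thruster 2 fails=occurs → at least one input occurs → occurs.
Spacecraft attitude control lost [AND]: Backup chain fails=occurs, Sensor suite fails=occurs → all inputs occur → occurs.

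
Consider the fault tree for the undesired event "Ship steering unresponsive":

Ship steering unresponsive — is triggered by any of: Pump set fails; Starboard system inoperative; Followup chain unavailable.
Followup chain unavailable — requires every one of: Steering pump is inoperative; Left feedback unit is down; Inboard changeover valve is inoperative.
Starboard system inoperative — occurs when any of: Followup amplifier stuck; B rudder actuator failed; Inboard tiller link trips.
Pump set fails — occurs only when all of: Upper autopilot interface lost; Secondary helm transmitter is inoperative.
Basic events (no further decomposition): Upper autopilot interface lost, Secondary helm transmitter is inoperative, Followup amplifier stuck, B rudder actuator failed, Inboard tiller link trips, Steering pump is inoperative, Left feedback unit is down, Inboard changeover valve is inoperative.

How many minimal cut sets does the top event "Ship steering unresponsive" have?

5

Pump set fails [AND]: one cut set from each child combined → 1 × 1 = 1 cut set(s).
Starboard system inoperative [OR]: union of children's cut sets → 3 cut set(s).
Followup chain unavailable [AND]: one cut set from each child combined → 1 × 1 × 1 = 1 cut set(s).
Ship steering unresponsive [OR]: union of children's cut sets → 5 cut set(s).
Minimal cut sets: {Secondary helm transmitter is inoperative, Upper autopilot interface lost}; {Followup amplifier stuck}; {B rudder actuator failed}; {Inboard tiller link trips}; {Inboard changeover valve is inoperative, Left feedback unit is down, Steering pump is inoperative}.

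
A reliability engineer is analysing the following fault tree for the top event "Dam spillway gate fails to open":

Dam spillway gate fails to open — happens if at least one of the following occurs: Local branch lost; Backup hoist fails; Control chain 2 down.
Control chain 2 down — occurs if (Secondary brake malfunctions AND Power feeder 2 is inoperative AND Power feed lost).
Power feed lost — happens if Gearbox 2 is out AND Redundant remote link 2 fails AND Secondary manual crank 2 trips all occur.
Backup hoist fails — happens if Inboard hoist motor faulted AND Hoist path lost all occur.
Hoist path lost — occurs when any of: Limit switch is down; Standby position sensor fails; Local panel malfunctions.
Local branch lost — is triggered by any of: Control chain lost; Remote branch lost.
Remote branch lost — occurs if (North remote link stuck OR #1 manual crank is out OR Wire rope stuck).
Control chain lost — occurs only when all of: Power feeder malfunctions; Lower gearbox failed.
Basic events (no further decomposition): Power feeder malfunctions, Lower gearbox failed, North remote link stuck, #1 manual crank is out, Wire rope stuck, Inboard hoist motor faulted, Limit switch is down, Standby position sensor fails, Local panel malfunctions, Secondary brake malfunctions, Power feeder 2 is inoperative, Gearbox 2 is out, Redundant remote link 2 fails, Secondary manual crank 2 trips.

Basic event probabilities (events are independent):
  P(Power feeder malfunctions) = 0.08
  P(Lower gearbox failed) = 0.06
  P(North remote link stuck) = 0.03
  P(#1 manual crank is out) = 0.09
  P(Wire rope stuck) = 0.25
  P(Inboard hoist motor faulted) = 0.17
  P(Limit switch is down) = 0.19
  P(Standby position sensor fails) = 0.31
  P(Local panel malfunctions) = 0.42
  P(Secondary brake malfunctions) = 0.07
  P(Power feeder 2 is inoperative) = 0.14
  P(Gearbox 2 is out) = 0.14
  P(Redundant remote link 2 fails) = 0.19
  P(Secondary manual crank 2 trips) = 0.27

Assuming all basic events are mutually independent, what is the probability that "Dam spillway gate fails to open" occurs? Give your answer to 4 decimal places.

0.4169

P(Control chain lost) [AND] = 0.08 × 0.06 = 0.004800
P(Remote branch lost) [OR] = 1 − (1−0.03) × (1−0.09) × (1−0.25) = 0.337975
P(Local branch lost) [OR] = 1 − (1−0.004800) × (1−0.337975) = 0.341153
P(Hoist path lost) [OR] = 1 − (1−0.19) × (1−0.31) × (1−0.42) = 0.675838
P(Backup hoist fails) [AND] = 0.17 × 0.675838 = 0.114892
P(Power feed lost) [AND] = 0.14 × 0.19 × 0.27 = 0.007182
P(Control chain 2 down) [AND] = 0.07 × 0.14 × 0.007182 = 0.000070
P(Dam spillway gate fails to open) [OR] = 1 − (1−0.341153) × (1−0.114892) × (1−0.000070) = 0.416890
Rounded to 4 decimal places: P(Dam spillway gate fails to open) ≈ 0.4169.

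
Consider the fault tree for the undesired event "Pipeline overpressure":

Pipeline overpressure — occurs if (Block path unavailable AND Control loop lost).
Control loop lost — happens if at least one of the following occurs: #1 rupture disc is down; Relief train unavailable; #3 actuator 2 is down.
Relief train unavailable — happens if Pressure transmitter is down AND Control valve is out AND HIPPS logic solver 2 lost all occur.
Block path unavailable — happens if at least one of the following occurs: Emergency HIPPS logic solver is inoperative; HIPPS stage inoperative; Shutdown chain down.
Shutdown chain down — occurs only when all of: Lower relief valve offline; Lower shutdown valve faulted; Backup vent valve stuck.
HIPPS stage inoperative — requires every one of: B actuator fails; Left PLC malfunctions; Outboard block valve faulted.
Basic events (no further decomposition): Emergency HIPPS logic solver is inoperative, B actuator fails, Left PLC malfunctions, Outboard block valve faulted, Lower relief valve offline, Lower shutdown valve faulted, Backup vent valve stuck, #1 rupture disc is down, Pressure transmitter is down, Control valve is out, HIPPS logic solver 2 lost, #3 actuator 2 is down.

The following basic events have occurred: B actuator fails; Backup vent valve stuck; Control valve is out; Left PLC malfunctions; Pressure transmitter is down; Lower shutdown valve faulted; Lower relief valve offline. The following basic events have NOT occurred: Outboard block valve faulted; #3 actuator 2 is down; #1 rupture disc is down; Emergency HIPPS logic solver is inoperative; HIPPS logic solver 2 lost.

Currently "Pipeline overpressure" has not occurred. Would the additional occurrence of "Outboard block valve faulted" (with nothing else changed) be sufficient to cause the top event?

No

Counterfactual: set "Outboard block valve faulted" to occurred.
HIPPS stage inoperative [AND]: B actuator fails=occurs, Left PLC malfunctions=occurs, Outboard block valve faulted=occurs → all inputs occur → occurs.
Shutdown chain down [AND]: Lower relief valve offline=occurs, Lower shutdown valve faulted=occurs, Backup vent valve stuck=occurs → all inputs occur → occurs.
Block path unavailable [OR]: Emergency HIPPS logic solver is inoperative=not, HIPPS stage inoperative=occurs, Shutdown chain down=occurs → at least one input occurs → occurs.
Relief train unavailable [AND]: Pressure transmitter is down=occurs, Control valve is out=occurs, HIPPS logic solver 2 lost=not → not all inputs occur → does not occur.
Control loop lost [OR]: #1 rupture disc is down=not, Relief train unavailable=not, #3 actuator 2 is down=not → no input occurs → does not occur.
Pipeline overpressure [AND]: Block path unavailable=occurs, Control loop lost=not → not all inputs occur → does not occur.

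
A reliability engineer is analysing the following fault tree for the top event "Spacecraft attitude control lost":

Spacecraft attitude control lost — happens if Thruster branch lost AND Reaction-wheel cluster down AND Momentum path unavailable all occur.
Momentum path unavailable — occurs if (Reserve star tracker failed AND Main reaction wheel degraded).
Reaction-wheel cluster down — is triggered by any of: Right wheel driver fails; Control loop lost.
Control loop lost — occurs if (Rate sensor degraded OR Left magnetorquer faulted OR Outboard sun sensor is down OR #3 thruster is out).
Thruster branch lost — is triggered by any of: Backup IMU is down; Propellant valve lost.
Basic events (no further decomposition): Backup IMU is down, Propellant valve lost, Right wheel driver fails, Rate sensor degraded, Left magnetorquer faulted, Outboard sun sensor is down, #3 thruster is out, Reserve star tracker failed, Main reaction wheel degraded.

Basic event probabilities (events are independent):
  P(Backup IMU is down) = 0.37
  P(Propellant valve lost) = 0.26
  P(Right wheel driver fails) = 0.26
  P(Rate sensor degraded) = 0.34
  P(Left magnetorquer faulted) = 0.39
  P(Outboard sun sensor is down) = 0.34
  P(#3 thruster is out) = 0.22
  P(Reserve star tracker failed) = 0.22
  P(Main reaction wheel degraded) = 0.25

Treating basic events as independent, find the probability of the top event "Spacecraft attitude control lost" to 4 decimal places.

P(Thruster branch lost) [OR] = 1 − (1−0.37) × (1−0.26) = 0.533800
P(Control loop lost) [OR] = 1 − (1−0.34) × (1−0.39) × (1−0.34) × (1−0.22) = 0.792742
P(Reaction-wheel cluster down) [OR] = 1 − (1−0.26) × (1−0.792742) = 0.846629
P(Momentum path unavailable) [AND] = 0.22 × 0.25 = 0.055000
P(Spacecraft attitude control lost) [AND] = 0.533800 × 0.846629 × 0.055000 = 0.024856
Rounded to 4 decimal places: P(Spacecraft attitude control lost) ≈ 0.0249.

0.0249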